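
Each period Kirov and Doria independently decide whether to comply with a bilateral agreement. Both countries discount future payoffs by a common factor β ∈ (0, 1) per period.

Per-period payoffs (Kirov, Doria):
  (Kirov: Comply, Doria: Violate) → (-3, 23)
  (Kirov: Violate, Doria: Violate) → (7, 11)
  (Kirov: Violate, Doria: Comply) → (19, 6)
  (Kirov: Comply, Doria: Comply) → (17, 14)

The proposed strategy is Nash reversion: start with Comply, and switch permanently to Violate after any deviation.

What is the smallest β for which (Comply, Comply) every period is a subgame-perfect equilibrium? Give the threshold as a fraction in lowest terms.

Kirov: cooperation gives 17 each period; deviation gives 19 once then 7 forever.
  17/(1−β) ≥ 19 + 7β/(1−β) ⇒ β ≥ 2/12 = 1/6.
Doria: cooperation gives 14 each period; deviation gives 23 once then 11 forever.
  β ≥ 9/12 = 3/4.
Both must hold, so the binding constraint is Doria's: β ≥ 3/4.

3/4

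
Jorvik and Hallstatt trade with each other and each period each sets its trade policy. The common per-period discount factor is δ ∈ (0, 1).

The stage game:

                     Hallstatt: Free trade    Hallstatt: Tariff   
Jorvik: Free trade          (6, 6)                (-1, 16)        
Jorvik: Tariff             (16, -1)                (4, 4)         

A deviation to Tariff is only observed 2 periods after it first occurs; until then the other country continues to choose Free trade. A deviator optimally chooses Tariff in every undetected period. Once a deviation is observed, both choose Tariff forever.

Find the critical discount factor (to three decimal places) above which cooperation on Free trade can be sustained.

Deviating for the 2 undetected periods gains 16−6 = 10 per period over cooperation, then loses 6−4 = 2 per period forever once punishment starts.
Gain: 10(1 + δ + … + δ^1); loss: 2·δ^2/(1−δ).
No profitable deviation ⇔ 10(1−δ^2) ≤ 2·δ^2, i.e. δ^2 ≥ 10/(10+2) = 5/6.
Hence δ ≥ (5/6)^(1/2) ≈ 0.913.

0.913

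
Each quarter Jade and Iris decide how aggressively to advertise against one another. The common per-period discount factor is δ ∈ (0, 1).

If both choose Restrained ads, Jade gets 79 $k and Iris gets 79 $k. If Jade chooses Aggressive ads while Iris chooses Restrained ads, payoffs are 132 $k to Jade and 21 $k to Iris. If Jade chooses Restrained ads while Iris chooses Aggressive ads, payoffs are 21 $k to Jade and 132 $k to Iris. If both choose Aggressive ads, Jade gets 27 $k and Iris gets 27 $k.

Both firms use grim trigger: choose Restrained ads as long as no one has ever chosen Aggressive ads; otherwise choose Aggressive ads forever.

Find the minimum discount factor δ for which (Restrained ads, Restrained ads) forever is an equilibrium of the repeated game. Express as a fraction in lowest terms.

Under grim trigger the critical discount factor is (T−C)/(T−P) with T = 132, C = 79, P = 27.
δ* = (132−79)/(132−27) = 53/105.

53/105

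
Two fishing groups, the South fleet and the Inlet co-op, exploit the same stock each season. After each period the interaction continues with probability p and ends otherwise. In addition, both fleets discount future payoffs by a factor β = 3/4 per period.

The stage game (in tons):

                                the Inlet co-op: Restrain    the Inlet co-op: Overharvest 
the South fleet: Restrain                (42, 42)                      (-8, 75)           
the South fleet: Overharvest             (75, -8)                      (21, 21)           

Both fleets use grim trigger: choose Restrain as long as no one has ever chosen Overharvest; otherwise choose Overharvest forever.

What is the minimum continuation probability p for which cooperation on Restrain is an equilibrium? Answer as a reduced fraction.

22/27

Expected continuation weight on next period's payoff is β·p = 3/4·p, which plays the role of the discount factor.
Cooperation requires 3/4·p ≥ (75−42)/(75−21) = 11/18, hence p ≥ 22/27.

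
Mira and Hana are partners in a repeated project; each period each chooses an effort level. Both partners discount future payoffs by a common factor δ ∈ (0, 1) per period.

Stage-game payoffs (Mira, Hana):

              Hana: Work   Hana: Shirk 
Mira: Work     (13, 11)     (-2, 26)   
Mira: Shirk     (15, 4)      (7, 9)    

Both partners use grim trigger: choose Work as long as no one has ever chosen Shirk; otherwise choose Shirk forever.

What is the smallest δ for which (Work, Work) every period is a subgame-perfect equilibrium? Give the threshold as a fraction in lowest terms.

For Mira: deviation gain 15−13 = 2, per-period punishment loss 13−7 = 6. IC gives δ ≥ 2/8 = 1/4.
For Hana: gain 15, loss 2 per period, so δ ≥ 15/17.
The tighter constraint is Hana's, so cooperation needs δ ≥ 15/17.

15/17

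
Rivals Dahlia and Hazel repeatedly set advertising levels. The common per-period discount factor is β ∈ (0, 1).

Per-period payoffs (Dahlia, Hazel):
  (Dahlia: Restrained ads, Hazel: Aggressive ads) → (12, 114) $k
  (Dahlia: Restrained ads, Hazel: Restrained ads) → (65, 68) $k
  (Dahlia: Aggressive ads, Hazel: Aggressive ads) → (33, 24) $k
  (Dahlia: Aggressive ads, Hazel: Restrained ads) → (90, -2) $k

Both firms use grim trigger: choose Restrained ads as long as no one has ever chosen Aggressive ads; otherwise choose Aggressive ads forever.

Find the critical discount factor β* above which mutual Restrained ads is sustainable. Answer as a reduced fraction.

Dahlia: cooperation gives 65 each period; deviation gives 90 once then 33 forever.
  65/(1−β) ≥ 90 + 33β/(1−β) ⇒ β ≥ 25/57.
Hazel: cooperation gives 68 each period; deviation gives 114 once then 24 forever.
  β ≥ 46/90 = 23/45.
Both must hold, so the binding constraint is Hazel's: β ≥ 23/45.

23/45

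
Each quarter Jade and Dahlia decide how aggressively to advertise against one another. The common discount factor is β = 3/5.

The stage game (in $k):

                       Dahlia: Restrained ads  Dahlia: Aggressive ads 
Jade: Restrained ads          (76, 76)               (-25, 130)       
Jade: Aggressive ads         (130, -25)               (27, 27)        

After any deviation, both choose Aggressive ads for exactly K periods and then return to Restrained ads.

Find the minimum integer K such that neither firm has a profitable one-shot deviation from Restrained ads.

3

Need Σ_{k=1}^{K} β^k ≥ (130−76)/(76−27) = 1.1020 at β = 3/5.
At K = 2 the sum is 0.9600 < 1.1020; at K = 3 it is 1.1760 ≥ 1.1020.
So the minimum punishment length is K = 3.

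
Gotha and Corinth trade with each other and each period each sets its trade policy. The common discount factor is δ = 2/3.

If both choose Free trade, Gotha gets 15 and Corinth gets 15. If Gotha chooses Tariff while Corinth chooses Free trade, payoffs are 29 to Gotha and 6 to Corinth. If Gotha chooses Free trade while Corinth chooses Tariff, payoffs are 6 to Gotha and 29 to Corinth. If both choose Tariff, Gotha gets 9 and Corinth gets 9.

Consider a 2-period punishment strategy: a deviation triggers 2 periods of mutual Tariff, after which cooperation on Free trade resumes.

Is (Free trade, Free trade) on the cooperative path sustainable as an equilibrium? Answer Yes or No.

No

IC: δ+…+δ^2 ≥ (29−15)/(15−9) = 7/3.
At δ = 2/3: partial sum = 1.1111 < 2.3333. Cooperation not sustainable.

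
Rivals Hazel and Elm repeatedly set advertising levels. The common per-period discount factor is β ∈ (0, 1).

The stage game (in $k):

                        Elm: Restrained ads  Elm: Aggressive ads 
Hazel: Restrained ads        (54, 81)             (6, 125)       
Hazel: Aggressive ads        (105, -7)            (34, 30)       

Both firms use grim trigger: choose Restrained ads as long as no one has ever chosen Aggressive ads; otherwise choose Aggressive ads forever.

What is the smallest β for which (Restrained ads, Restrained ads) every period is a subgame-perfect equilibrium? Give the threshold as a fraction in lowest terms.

51/71

Hazel's threshold: (105−54)/(105−34) = 51/71.
Elm's threshold: (125−81)/(125−30) = 44/95.
51/71 > 44/95, so Hazel binds and β* = 51/71.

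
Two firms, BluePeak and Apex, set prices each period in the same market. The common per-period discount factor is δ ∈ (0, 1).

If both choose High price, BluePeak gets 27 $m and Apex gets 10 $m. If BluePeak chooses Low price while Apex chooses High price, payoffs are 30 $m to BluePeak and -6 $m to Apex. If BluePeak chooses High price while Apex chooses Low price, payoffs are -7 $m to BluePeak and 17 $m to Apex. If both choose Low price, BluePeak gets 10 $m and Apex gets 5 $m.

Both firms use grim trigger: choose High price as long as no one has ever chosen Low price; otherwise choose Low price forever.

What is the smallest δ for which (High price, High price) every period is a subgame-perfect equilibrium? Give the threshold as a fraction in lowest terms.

For BluePeak: deviation gain 30−27 = 3, per-period punishment loss 27−10 = 17. IC gives δ ≥ 3/20.
For Apex: gain 7, loss 5 per period, so δ ≥ 7/12.
The tighter constraint is Apex's, so cooperation needs δ ≥ 7/12.

7/12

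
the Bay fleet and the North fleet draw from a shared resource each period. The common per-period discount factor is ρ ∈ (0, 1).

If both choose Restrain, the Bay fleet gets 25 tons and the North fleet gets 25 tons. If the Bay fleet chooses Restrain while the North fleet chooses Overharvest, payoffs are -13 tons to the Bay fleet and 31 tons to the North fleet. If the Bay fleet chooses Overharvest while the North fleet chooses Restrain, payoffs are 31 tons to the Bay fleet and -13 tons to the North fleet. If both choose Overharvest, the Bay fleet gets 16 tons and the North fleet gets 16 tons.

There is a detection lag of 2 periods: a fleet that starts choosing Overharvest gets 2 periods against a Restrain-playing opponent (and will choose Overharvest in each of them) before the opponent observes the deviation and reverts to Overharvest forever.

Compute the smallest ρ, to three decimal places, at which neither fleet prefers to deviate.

A deviator earns 31 for 2 periods, then 16 forever; cooperating earns 25 forever. Multiplying the IC by (1−ρ):
25 ≥ 31(1−ρ^2) + 16ρ^2, so 15·ρ^2 ≥ 6 and ρ^2 ≥ 2/5.
ρ ≥ (2/5)^(1/2) ≈ 0.632.

0.632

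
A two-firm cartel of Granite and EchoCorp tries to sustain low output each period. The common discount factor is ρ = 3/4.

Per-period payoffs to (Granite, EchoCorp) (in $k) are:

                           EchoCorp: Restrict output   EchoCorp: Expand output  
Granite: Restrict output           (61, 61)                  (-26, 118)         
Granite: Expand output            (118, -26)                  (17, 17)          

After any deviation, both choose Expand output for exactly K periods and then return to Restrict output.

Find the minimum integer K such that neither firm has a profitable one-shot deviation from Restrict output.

2

No profitable deviation requires (61−17)(ρ+…+ρ^K) ≥ 118−61, i.e. ρ+…+ρ^K ≥ 57/44 ≈ 1.2955.
With ρ = 3/4, the partial sums are K=1: 0.7500, K=2: 1.3125.
K = 2 is the first length at which the sum reaches 1.2955.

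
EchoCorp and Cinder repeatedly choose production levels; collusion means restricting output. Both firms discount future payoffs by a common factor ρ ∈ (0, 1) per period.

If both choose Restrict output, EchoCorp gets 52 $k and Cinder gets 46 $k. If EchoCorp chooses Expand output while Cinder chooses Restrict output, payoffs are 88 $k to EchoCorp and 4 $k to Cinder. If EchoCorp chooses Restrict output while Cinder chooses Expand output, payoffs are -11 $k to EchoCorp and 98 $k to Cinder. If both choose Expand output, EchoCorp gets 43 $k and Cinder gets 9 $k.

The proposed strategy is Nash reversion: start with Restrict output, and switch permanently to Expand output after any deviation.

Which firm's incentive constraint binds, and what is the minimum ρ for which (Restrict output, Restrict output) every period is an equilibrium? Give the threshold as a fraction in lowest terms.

EchoCorp's threshold: (88−52)/(88−43) = 4/5.
Cinder's threshold: (98−46)/(98−9) = 52/89.
4/5 > 52/89, so EchoCorp binds and ρ* = 4/5.

EchoCorp; ρ ≥ 4/5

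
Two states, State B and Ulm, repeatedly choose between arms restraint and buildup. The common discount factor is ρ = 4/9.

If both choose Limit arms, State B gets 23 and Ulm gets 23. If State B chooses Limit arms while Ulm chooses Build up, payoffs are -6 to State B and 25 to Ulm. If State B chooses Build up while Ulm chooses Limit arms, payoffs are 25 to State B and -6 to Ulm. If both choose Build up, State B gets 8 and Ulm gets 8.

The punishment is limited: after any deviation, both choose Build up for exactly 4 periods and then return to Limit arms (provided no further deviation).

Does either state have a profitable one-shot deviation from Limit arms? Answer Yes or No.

A one-shot deviation gives 25 now, then 8 for 4 periods, then back to 23.
Gain from deviating: (25−23) today; loss: (23−8) in each of the next 4 periods.
No-deviation condition: (23−8)(ρ+…+ρ^4) ≥ 25−23, i.e. ρ+…+ρ^4 ≥ 2/15.
At ρ = 4/9: ρ+…+ρ^4 = 0.7688 ≥ 0.1333.
So cooperation is sustainable.

No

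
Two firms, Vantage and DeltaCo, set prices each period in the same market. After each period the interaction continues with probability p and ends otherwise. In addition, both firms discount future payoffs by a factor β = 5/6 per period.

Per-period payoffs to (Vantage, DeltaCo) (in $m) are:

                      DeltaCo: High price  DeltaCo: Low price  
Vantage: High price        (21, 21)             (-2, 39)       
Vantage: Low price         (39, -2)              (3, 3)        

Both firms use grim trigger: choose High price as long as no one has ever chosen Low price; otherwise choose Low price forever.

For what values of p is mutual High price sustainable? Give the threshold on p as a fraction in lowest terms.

3/5

With continuation probability p and discount β, the effective per-period discount factor is βp.
Grim-trigger IC: βp ≥ (39−21)/(39−3) = 1/2.
So p ≥ (1/2)/(5/6) = 3/5.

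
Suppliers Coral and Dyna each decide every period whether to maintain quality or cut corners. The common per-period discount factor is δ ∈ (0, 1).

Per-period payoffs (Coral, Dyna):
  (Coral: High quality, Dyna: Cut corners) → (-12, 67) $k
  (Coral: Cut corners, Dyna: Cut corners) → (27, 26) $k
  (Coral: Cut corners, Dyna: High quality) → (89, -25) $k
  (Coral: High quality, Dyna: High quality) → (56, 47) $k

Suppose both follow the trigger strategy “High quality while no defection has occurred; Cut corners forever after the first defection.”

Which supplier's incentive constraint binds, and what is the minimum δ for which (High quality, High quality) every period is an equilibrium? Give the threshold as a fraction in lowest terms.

Coral: cooperation gives 56 each period; deviation gives 89 once then 27 forever.
  56/(1−δ) ≥ 89 + 27δ/(1−δ) ⇒ δ ≥ 33/62.
Dyna: cooperation gives 47 each period; deviation gives 67 once then 26 forever.
  δ ≥ 20/41.
Both must hold, so the binding constraint is Coral's: δ ≥ 33/62.

Coral; δ ≥ 33/62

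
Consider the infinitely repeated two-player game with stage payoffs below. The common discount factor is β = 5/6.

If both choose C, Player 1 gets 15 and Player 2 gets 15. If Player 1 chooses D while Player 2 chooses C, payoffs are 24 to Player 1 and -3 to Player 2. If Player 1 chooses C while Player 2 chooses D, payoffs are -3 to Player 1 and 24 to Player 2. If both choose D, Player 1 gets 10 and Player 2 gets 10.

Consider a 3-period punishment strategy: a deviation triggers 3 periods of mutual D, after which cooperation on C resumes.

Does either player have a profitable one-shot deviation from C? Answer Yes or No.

Comparing payoff streams over the 4 periods until play realigns: cooperate → 15(1+β+…+β^3); deviate → 24 + 10(β+…+β^3).
Cooperation is sustained iff (15−10)(β+…+β^3) ≥ 24−15.
β+…+β^3 = 5/6·(1−(5/6)^3)/(1−5/6) = 2.1065, and (24−15)/(15−10) = 1.8000.
2.1065 ≥ 1.8000, so cooperation is sustainable.

No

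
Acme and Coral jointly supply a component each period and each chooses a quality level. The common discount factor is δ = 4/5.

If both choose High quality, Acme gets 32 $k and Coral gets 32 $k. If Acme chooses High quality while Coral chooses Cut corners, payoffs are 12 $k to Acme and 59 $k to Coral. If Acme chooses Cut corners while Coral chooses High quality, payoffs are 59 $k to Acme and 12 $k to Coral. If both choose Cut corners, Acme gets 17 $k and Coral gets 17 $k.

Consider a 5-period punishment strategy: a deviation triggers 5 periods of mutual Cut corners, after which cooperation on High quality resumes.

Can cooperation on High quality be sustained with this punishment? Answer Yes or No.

A one-shot deviation gives 59 now, then 17 for 5 periods, then back to 32.
Gain from deviating: (59−32) today; loss: (32−17) in each of the next 5 periods.
No-deviation condition: (32−17)(δ+…+δ^5) ≥ 59−32, i.e. δ+…+δ^5 ≥ 9/5.
At δ = 4/5: δ+…+δ^5 = 2.6893 ≥ 1.8000.
So cooperation is sustainable.

Yes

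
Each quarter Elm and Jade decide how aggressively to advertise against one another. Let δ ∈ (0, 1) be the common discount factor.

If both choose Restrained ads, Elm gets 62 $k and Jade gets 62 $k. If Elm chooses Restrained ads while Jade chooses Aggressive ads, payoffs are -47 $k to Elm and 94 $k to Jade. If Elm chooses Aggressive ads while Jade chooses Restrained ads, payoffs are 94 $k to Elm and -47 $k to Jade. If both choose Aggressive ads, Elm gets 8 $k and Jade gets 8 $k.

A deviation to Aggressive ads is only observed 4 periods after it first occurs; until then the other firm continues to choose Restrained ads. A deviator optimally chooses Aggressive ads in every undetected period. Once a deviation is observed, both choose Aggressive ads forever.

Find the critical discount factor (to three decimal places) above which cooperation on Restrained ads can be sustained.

The best deviation is to choose Aggressive ads for all 4 undetected periods, earning 94 each, then 8 forever once detected.
Deviation value: 94(1−δ^4)/(1−δ) + 8δ^4/(1−δ); cooperation value: 62/(1−δ).
IC: 62 ≥ 94(1−δ^4) + 8δ^4 = 94 − 86δ^4.
So δ^4 ≥ 32/86 = 16/43, giving δ ≥ (16/43)^(1/4) ≈ 0.781.

0.781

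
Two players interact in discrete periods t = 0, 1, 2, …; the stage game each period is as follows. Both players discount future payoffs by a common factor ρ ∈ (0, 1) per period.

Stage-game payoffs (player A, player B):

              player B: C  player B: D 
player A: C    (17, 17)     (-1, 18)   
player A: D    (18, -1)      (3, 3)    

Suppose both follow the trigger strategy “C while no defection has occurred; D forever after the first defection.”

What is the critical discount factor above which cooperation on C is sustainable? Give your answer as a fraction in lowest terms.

Cooperation forever yields 17 each period: 17/(1−ρ).
Deviating yields 18 once, then 3 forever: 18 + 3ρ/(1−ρ).
No profitable deviation requires 17/(1−ρ) ≥ 18 + 3ρ/(1−ρ).
Multiplying by (1−ρ): 17 ≥ 18(1−ρ) + 3ρ = 18 − 15ρ.
So 15ρ ≥ 1, i.e. ρ ≥ 1/15.

1/15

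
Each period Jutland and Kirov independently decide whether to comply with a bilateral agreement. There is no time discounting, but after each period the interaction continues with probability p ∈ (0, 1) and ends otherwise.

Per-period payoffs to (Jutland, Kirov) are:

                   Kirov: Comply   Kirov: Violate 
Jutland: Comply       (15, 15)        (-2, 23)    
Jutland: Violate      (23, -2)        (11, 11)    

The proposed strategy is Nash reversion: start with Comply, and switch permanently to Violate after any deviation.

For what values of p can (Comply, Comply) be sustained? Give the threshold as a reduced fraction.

2/3

Expected cooperation value is 15 + p·15 + p²·15 + … = 15/(1−p); deviation gives 23 + p·11/(1−p).
15 ≥ 23(1−p) + 11p ⇒ 12p ≥ 8 ⇒ p ≥ 8/12 = 2/3.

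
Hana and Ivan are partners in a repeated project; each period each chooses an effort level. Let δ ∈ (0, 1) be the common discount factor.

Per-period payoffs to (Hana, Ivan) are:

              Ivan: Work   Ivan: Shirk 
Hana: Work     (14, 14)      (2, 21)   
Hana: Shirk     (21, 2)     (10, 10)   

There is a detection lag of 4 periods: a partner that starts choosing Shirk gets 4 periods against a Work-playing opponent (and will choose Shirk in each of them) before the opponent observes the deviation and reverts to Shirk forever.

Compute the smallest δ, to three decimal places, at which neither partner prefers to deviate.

0.893

Deviating for the 4 undetected periods gains 21−14 = 7 per period over cooperation, then loses 14−10 = 4 per period forever once punishment starts.
Gain: 7(1 + δ + … + δ^3); loss: 4·δ^4/(1−δ).
No profitable deviation ⇔ 7(1−δ^4) ≤ 4·δ^4, i.e. δ^4 ≥ 7/(7+4) = 7/11.
Hence δ ≥ (7/11)^(1/4) ≈ 0.893.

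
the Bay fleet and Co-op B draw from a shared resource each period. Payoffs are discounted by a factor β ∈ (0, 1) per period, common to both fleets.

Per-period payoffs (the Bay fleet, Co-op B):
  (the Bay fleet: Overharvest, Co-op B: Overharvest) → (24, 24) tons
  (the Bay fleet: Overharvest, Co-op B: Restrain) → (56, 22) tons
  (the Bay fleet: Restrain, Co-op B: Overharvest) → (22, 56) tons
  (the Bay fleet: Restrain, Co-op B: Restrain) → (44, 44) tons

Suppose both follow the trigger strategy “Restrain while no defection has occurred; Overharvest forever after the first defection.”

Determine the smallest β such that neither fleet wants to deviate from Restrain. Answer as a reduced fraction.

3/8

Under grim trigger the critical discount factor is (T−C)/(T−P) with T = 56, C = 44, P = 24.
β* = (56−44)/(56−24) = 12/32 = 3/8.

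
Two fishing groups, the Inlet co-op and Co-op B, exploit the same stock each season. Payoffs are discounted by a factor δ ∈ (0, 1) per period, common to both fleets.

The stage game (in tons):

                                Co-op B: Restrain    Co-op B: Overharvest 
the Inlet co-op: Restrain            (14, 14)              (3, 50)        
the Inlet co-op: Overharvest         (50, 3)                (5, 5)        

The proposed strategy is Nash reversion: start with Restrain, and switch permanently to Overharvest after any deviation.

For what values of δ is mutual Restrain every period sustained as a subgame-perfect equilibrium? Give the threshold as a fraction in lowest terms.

4/5

Under grim trigger the critical discount factor is (T−C)/(T−P) with T = 50, C = 14, P = 5.
δ* = (50−14)/(50−5) = 36/45 = 4/5.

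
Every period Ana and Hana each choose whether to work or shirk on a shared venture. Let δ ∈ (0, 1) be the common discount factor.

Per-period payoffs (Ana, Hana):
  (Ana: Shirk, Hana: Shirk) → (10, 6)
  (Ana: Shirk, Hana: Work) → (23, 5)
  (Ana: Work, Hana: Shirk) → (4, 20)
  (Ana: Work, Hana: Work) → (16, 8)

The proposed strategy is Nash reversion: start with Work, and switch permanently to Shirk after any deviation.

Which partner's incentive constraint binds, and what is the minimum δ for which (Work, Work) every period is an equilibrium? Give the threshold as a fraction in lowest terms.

Hana; δ ≥ 6/7

For Ana: deviation gain 23−16 = 7, per-period punishment loss 16−10 = 6. IC gives δ ≥ 7/13.
For Hana: gain 12, loss 2 per period, so δ ≥ 12/14 = 6/7.
The tighter constraint is Hana's, so cooperation needs δ ≥ 6/7.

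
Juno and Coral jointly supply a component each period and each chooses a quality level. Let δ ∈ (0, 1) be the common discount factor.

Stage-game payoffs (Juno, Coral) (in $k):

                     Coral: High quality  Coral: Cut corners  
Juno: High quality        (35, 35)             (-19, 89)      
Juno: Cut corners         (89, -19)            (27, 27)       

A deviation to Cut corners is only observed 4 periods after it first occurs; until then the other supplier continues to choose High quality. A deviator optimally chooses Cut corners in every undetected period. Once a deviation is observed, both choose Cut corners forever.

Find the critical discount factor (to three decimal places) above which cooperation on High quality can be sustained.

0.966

The best deviation is to choose Cut corners for all 4 undetected periods, earning 89 each, then 27 forever once detected.
Deviation value: 89(1−δ^4)/(1−δ) + 27δ^4/(1−δ); cooperation value: 35/(1−δ).
IC: 35 ≥ 89(1−δ^4) + 27δ^4 = 89 − 62δ^4.
So δ^4 ≥ 54/62 = 27/31, giving δ ≥ (27/31)^(1/4) ≈ 0.966.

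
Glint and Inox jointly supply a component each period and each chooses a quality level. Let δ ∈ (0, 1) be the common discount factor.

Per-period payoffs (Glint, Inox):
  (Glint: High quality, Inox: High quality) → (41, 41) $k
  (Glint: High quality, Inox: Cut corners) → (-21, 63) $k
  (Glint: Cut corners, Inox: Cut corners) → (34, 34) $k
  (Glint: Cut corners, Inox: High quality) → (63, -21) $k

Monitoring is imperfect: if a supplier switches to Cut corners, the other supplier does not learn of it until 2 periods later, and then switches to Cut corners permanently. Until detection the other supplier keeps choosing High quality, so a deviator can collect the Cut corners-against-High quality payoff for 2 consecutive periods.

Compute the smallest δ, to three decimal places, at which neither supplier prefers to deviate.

A deviator earns 63 for 2 periods, then 34 forever; cooperating earns 41 forever. Multiplying the IC by (1−δ):
41 ≥ 63(1−δ^2) + 34δ^2, so 29·δ^2 ≥ 22 and δ^2 ≥ 22/29.
δ ≥ (22/29)^(1/2) ≈ 0.871.

0.871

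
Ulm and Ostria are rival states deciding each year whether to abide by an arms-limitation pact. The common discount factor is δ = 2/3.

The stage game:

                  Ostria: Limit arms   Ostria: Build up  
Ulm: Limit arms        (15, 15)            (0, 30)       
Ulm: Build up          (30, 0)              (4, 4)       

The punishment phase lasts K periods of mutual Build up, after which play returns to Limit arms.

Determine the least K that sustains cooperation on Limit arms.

No profitable deviation requires (15−4)(δ+…+δ^K) ≥ 30−15, i.e. δ+…+δ^K ≥ 15/11 ≈ 1.3636.
With δ = 2/3, the partial sums are K=1: 0.6667, K=2: 1.1111, K=3: 1.4074.
K = 3 is the first length at which the sum reaches 1.3636.

3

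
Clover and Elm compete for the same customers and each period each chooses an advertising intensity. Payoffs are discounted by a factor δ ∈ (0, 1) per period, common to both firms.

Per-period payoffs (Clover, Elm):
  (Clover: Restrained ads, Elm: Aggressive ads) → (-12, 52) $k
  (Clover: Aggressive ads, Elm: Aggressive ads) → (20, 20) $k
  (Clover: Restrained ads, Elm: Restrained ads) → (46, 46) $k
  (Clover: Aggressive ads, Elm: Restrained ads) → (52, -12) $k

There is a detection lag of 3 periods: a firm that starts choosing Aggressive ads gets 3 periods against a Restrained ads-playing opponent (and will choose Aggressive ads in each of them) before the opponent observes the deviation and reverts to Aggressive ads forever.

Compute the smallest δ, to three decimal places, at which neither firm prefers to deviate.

0.572

Deviating for the 3 undetected periods gains 52−46 = 6 per period over cooperation, then loses 46−20 = 26 per period forever once punishment starts.
Gain: 6(1 + δ + … + δ^2); loss: 26·δ^3/(1−δ).
No profitable deviation ⇔ 6(1−δ^3) ≤ 26·δ^3, i.e. δ^3 ≥ 6/(6+26) = 3/16.
Hence δ ≥ (3/16)^(1/3) ≈ 0.572.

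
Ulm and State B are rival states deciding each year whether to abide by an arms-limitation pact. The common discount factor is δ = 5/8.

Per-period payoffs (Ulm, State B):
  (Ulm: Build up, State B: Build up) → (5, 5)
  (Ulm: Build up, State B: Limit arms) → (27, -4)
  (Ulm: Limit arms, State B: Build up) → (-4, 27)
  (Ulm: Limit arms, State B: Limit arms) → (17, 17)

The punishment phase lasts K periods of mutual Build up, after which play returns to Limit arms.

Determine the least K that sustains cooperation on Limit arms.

2

IC: δ(1−δ^K)/(1−δ) ≥ (27−17)/(17−5) = 5/6.
With δ = 5/8: need 1 − δ^K ≥ 5/6·(1−5/8)/(5/8), i.e. δ^K ≤ 0.5000.
Since (5/8)^1 = 0.6250 and (5/8)^2 = 0.3906, the smallest such K is 2.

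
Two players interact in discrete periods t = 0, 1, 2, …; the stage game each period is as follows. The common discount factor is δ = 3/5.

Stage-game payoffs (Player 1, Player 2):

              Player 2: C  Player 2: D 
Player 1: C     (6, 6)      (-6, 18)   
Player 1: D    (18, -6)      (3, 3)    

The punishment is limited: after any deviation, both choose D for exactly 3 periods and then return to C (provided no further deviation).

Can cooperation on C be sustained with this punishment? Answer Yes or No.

Comparing payoff streams over the 4 periods until play realigns: cooperate → 6(1+δ+…+δ^3); deviate → 18 + 3(δ+…+δ^3).
Cooperation is sustained iff (6−3)(δ+…+δ^3) ≥ 18−6.
δ+…+δ^3 = 3/5·(1−(3/5)^3)/(1−3/5) = 1.1760, and (18−6)/(6−3) = 4.0000.
1.1760 < 4.0000, so cooperation is not sustainable.

No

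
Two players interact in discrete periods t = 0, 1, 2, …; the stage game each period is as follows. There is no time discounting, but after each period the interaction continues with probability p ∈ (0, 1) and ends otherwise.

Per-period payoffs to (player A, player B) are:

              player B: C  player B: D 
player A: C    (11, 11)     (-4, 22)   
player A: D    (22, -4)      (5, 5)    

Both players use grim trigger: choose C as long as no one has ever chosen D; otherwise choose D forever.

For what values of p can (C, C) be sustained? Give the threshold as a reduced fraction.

11/17

With no time discounting, the continuation probability p plays the role of the discount factor.
Grim-trigger IC: 11/(1−p) ≥ 22 + 5p/(1−p) ⇒ p ≥ (22−11)/(22−5) = 11/17.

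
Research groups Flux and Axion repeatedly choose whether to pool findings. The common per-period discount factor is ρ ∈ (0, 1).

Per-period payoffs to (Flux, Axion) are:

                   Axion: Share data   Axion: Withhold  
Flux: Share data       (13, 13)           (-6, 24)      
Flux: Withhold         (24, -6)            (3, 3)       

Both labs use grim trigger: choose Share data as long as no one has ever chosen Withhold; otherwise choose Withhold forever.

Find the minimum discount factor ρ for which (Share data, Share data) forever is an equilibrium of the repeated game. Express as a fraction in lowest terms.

11/21

Cooperation forever yields 13 each period: 13/(1−ρ).
Deviating yields 24 once, then 3 forever: 24 + 3ρ/(1−ρ).
No profitable deviation requires 13/(1−ρ) ≥ 24 + 3ρ/(1−ρ).
Multiplying by (1−ρ): 13 ≥ 24(1−ρ) + 3ρ = 24 − 21ρ.
So 21ρ ≥ 11, i.e. ρ ≥ 11/21.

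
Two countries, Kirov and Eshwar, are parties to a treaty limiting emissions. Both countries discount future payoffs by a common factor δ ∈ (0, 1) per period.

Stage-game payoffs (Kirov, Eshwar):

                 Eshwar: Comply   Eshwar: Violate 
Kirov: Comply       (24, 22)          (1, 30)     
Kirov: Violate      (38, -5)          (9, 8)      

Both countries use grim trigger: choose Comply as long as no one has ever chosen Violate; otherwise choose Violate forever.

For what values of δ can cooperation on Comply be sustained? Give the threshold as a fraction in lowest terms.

14/29

Kirov's threshold: (38−24)/(38−9) = 14/29.
Eshwar's threshold: (30−22)/(30−8) = 4/11.
14/29 > 4/11, so Kirov binds and δ* = 14/29.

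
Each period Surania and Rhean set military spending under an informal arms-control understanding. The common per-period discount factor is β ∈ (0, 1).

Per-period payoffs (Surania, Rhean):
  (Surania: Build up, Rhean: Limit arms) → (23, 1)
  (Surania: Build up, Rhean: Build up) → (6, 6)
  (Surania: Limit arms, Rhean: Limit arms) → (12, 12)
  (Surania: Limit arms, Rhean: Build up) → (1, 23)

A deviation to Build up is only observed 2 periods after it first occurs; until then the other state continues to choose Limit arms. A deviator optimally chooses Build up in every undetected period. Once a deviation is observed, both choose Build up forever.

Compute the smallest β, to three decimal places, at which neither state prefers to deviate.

Deviating for the 2 undetected periods gains 23−12 = 11 per period over cooperation, then loses 12−6 = 6 per period forever once punishment starts.
Gain: 11(1 + β + … + β^1); loss: 6·β^2/(1−β).
No profitable deviation ⇔ 11(1−β^2) ≤ 6·β^2, i.e. β^2 ≥ 11/(11+6) = 11/17.
Hence β ≥ (11/17)^(1/2) ≈ 0.804.

0.804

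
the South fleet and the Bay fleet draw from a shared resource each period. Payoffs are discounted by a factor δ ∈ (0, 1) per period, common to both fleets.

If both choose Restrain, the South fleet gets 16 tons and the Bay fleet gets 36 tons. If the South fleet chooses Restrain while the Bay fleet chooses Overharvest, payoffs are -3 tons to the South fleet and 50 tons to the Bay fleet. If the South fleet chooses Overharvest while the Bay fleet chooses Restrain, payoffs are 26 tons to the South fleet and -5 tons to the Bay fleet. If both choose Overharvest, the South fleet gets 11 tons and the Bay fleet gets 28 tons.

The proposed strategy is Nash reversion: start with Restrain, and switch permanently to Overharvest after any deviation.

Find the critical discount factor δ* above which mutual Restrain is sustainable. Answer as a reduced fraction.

the South fleet's threshold: (26−16)/(26−11) = 2/3.
the Bay fleet's threshold: (50−36)/(50−28) = 7/11.
2/3 > 7/11, so the South fleet binds and δ* = 2/3.

2/3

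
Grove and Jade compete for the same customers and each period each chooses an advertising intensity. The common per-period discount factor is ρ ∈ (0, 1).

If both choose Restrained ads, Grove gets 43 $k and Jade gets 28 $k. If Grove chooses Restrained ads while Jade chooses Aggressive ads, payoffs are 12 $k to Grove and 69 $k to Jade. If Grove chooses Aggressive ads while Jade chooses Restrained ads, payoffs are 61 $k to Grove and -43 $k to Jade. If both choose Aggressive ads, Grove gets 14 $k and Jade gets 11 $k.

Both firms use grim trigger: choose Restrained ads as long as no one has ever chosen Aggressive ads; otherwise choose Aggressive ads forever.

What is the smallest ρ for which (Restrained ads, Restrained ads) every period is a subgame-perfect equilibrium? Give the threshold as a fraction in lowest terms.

41/58

For Grove: deviation gain 61−43 = 18, per-period punishment loss 43−14 = 29. IC gives ρ ≥ 18/47.
For Jade: gain 41, loss 17 per period, so ρ ≥ 41/58.
The tighter constraint is Jade's, so cooperation needs ρ ≥ 41/58.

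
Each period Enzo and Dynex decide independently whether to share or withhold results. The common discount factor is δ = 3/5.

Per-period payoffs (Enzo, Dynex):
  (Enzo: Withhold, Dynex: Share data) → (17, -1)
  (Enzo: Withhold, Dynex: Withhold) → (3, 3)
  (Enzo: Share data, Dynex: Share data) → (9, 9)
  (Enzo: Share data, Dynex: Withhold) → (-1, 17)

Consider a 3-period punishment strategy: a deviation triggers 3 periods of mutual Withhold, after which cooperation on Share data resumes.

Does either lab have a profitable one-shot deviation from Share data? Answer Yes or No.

Yes

IC: δ+…+δ^3 ≥ (17−9)/(9−3) = 4/3.
At δ = 3/5: partial sum = 1.1760 < 1.3333. Cooperation not sustainable.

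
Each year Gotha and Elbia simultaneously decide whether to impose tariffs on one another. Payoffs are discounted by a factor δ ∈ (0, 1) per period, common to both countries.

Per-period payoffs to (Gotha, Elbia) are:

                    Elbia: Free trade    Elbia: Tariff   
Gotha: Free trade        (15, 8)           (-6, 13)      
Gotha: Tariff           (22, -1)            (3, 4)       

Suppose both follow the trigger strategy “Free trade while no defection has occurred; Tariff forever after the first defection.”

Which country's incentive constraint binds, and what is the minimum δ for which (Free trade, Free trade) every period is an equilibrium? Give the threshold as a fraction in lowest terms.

Elbia; δ ≥ 5/9

Gotha: cooperation gives 15 each period; deviation gives 22 once then 3 forever.
  15/(1−δ) ≥ 22 + 3δ/(1−δ) ⇒ δ ≥ 7/19.
Elbia: cooperation gives 8 each period; deviation gives 13 once then 4 forever.
  δ ≥ 5/9.
Both must hold, so the binding constraint is Elbia's: δ ≥ 5/9.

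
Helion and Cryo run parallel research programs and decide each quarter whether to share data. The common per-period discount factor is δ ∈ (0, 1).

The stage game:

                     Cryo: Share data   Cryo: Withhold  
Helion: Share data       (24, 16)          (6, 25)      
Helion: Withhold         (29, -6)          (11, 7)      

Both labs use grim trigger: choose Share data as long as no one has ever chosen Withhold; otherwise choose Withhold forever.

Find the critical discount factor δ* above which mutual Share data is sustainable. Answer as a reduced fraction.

1/2

Helion: cooperation gives 24 each period; deviation gives 29 once then 11 forever.
  24/(1−δ) ≥ 29 + 11δ/(1−δ) ⇒ δ ≥ 5/18.
Cryo: cooperation gives 16 each period; deviation gives 25 once then 7 forever.
  δ ≥ 9/18 = 1/2.
Both must hold, so the binding constraint is Cryo's: δ ≥ 1/2.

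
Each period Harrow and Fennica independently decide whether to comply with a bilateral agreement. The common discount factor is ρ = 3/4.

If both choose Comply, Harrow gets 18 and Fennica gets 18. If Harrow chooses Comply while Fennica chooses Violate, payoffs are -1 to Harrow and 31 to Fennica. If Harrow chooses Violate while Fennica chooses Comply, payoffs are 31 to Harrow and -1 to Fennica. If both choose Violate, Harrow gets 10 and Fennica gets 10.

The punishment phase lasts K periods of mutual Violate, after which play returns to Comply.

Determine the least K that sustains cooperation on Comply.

No profitable deviation requires (18−10)(ρ+…+ρ^K) ≥ 31−18, i.e. ρ+…+ρ^K ≥ 13/8 ≈ 1.6250.
With ρ = 3/4, the partial sums are K=1: 0.7500, K=2: 1.3125, K=3: 1.7344.
K = 3 is the first length at which the sum reaches 1.6250.

3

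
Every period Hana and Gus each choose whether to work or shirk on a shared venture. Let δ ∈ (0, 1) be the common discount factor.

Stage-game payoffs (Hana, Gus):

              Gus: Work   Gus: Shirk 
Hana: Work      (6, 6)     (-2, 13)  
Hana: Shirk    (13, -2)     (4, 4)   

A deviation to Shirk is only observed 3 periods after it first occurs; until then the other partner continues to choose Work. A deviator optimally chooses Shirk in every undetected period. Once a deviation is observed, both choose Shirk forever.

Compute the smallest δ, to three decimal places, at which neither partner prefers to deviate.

Deviating for the 3 undetected periods gains 13−6 = 7 per period over cooperation, then loses 6−4 = 2 per period forever once punishment starts.
Gain: 7(1 + δ + … + δ^2); loss: 2·δ^3/(1−δ).
No profitable deviation ⇔ 7(1−δ^3) ≤ 2·δ^3, i.e. δ^3 ≥ 7/(7+2) = 7/9.
Hence δ ≥ (7/9)^(1/3) ≈ 0.920.

0.920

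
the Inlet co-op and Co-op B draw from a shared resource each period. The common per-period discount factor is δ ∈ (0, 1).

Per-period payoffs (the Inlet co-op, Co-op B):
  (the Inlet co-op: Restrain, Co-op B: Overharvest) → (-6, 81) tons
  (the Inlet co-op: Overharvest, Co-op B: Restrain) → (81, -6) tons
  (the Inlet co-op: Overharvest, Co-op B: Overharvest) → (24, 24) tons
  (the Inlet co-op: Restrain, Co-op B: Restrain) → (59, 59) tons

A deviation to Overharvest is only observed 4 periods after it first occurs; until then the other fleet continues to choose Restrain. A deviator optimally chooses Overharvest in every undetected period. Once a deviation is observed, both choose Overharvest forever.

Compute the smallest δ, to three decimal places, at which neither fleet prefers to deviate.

0.788

A deviator earns 81 for 4 periods, then 24 forever; cooperating earns 59 forever. Multiplying the IC by (1−δ):
59 ≥ 81(1−δ^4) + 24δ^4, so 57·δ^4 ≥ 22 and δ^4 ≥ 22/57.
δ ≥ (22/57)^(1/4) ≈ 0.788.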